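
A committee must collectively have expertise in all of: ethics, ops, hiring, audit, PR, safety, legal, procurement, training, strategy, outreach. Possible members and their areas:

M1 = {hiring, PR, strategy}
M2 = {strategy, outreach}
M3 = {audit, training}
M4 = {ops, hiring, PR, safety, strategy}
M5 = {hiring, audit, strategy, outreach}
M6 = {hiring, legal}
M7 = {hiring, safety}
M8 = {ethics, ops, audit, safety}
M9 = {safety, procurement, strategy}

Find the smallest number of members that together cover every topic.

6

M1, M2, M3, M6, M8, M9 together cover {ethics, ops, hiring, audit, PR, safety, legal, procurement, training, strategy, outreach} — every topic.
No 5 of the 9 members cover everything (all 126 size-5 selections fall short), so 6 is minimum.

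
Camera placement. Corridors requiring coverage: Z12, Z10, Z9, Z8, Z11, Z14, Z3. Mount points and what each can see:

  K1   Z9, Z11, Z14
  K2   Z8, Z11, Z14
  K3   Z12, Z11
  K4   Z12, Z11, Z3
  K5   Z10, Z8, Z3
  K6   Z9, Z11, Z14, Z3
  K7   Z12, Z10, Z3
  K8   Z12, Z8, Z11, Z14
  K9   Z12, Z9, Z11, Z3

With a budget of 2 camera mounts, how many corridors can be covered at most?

6

Choosing K1, K5 covers {Z10, Z9, Z8, Z11, Z14, Z3} — 6 corridors.
No choice of 2 camera mounts does better; here Z12 is left uncovered.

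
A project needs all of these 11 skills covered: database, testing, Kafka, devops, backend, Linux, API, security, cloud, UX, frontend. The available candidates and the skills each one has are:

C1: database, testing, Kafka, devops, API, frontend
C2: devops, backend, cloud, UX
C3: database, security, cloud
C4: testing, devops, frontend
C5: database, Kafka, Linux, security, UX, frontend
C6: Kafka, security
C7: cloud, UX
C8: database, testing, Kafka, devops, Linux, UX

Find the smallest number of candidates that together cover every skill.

C1, C2, C5 together cover {database, testing, Kafka, devops, backend, Linux, API, security, cloud, UX, frontend} — every skill.
No 2 of the 8 candidates cover everything (all 28 pairs fall short), so 3 is minimum.

3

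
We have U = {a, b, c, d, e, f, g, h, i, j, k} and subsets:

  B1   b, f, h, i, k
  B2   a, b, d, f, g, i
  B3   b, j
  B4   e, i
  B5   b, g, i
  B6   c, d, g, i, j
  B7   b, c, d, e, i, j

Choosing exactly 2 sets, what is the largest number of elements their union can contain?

Choosing B1, B6 covers {b, c, d, f, g, h, i, j, k} — 9 elements.
No choice of 2 sets does better; here a, e are left uncovered.

9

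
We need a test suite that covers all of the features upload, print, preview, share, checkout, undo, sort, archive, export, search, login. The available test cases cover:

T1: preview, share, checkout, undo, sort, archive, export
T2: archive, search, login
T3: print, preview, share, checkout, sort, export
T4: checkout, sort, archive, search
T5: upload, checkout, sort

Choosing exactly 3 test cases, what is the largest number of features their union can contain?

Choosing T1, T2, T3 covers {print, preview, share, checkout, undo, sort, archive, export, search, login} — 10 features.
No choice of 3 test cases does better; here upload is left uncovered.

10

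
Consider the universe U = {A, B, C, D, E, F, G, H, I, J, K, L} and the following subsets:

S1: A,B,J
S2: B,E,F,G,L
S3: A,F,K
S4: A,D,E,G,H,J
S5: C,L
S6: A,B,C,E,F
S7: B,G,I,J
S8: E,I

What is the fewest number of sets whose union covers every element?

S3, S4, S5, S7 together cover {A, B, C, D, E, F, G, H, I, J, K, L} — every element.
No 3 of the 8 sets cover everything (all 56 triples fall short), so 4 is minimum.
Greedy (largest uncovered first) would take S4, S2, S3, S5, S7 — 5 sets — but 4 suffice.

4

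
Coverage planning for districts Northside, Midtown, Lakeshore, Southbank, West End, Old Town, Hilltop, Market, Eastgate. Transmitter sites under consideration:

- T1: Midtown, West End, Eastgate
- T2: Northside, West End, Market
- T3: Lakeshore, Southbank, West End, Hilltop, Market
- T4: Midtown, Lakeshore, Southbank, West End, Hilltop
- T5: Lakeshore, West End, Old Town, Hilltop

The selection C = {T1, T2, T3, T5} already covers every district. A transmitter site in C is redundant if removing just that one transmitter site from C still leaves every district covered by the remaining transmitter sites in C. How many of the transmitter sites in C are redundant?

Drop T1: Midtown, Eastgate uncovered — not redundant.
Drop T2: Northside uncovered — not redundant.
Drop T3: Southbank uncovered — not redundant.
Drop T5: Old Town uncovered — not redundant.
None of the transmitter sites in C is redundant.

0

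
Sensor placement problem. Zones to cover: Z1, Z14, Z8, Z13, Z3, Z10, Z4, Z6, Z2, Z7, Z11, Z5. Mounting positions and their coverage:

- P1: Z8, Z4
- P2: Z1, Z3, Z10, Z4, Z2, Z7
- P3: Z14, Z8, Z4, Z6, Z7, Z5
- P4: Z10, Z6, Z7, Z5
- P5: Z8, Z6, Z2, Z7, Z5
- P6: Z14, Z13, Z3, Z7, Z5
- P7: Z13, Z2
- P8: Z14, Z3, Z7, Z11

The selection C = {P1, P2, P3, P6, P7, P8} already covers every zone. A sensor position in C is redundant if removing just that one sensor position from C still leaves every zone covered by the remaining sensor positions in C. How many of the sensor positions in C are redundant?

3

Drop P1: the rest still cover every zone — redundant.
Drop P2: Z1, Z10 uncovered — not redundant.
Drop P3: Z6 uncovered — not redundant.
Drop P6: the rest still cover every zone — redundant.
Drop P7: the rest still cover every zone — redundant.
Drop P8: Z11 uncovered — not redundant.
3 redundant: P1, P6, P7.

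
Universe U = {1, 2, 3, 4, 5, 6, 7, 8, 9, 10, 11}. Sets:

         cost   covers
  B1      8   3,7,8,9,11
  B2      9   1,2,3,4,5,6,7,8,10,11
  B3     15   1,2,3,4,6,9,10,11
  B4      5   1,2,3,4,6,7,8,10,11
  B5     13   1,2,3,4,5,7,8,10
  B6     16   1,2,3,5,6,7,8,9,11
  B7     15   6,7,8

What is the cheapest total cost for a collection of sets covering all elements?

B1, B2 cover every element at cost 8 + 9 = 17.
Any cover uses at least 2 sets; among all covering selections none totals below 17.
Greedy by coverage-per-cost would pick B4, B1, B2 for 22 — worse than the optimum 17.

17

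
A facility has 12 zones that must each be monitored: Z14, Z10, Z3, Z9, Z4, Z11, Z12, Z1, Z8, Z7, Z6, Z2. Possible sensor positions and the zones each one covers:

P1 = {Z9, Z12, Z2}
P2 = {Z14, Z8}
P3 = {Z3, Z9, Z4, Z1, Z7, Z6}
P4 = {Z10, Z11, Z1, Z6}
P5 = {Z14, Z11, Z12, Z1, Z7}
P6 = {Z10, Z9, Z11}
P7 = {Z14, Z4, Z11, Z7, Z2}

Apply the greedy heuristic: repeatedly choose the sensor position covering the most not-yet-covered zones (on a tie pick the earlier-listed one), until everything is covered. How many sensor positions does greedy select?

5

Pick 1: P3 covers 6 new zones (Z3, Z9, Z4, Z1, Z7, Z6).
Pick 2: P5 covers 3 new zones (Z14, Z11, Z12).
Pick 3: P1 covers 1 new zones (Z2).
Pick 4: P2 covers 1 new zones (Z8).
Pick 5: P4 covers 1 new zones (Z10).
Greedy uses 5 sensor positions. (The true minimum is 4.)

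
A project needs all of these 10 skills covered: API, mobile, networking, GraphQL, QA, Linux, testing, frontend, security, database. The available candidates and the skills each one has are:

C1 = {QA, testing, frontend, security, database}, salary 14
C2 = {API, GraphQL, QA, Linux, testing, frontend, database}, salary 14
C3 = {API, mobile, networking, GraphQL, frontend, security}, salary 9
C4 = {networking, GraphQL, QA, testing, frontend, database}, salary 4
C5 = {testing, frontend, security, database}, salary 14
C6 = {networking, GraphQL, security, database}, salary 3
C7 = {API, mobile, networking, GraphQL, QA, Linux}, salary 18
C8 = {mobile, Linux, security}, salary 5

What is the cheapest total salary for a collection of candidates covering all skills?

18

C3, C4, C8 cover every skill at salary 9 + 4 + 5 = 18.
Any cover uses at least 2 candidates; among all covering selections none totals below 18.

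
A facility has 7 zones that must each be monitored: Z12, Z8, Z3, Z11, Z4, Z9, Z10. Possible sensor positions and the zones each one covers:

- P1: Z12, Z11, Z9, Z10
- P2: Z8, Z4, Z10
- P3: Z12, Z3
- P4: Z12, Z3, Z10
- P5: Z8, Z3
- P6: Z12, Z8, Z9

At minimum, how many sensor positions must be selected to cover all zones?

3

P1, P2, P3 together cover {Z12, Z8, Z3, Z11, Z4, Z9, Z10} — every zone.
No 2 of the 6 sensor positions cover everything (all 15 pairs fall short), so 3 is minimum.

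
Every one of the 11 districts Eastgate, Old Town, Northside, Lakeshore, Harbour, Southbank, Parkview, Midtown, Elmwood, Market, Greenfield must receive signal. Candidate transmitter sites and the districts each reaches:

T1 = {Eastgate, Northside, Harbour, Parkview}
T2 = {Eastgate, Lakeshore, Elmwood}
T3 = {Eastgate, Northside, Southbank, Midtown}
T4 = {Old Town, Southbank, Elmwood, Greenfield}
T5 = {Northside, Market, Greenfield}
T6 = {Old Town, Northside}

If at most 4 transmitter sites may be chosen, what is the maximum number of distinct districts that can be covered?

10

Choosing T1, T2, T3, T4 covers {Eastgate, Old Town, Northside, Lakeshore, Harbour, Southbank, Parkview, Midtown, Elmwood, Greenfield} — 10 districts.
No choice of 4 transmitter sites does better; here Market is left uncovered.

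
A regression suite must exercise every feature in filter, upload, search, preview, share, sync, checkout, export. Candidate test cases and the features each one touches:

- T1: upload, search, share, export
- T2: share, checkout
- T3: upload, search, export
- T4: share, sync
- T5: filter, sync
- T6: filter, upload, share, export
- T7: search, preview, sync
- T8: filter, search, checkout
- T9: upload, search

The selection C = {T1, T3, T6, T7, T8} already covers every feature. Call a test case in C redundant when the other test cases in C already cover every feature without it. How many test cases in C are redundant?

3

Drop T1: the rest still cover every feature — redundant.
Drop T3: the rest still cover every feature — redundant.
Drop T6: the rest still cover every feature — redundant.
Drop T7: preview, sync uncovered — not redundant.
Drop T8: checkout uncovered — not redundant.
3 redundant: T1, T3, T6.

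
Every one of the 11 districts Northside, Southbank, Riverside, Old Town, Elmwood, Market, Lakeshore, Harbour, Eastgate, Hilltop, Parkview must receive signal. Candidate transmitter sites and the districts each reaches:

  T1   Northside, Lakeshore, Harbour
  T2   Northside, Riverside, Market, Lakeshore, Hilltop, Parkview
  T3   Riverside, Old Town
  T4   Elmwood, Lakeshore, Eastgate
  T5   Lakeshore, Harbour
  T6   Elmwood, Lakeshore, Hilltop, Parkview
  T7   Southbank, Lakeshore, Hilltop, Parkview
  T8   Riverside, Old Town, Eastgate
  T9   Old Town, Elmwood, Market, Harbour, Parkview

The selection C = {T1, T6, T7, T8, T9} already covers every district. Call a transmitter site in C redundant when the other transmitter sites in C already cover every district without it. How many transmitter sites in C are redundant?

1

Drop T1: Northside uncovered — not redundant.
Drop T6: the rest still cover every district — redundant.
Drop T7: Southbank uncovered — not redundant.
Drop T8: Riverside, Eastgate uncovered — not redundant.
Drop T9: Market uncovered — not redundant.
1 redundant: T6.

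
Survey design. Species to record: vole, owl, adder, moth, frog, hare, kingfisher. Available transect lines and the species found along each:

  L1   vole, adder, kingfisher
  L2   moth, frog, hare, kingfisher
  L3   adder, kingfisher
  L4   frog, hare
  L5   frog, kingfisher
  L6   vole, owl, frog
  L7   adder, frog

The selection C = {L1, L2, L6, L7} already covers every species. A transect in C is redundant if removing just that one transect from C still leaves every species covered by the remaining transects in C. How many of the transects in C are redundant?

2

Drop L1: the rest still cover every species — redundant.
Drop L2: moth, hare uncovered — not redundant.
Drop L6: owl uncovered — not redundant.
Drop L7: the rest still cover every species — redundant.
2 redundant: L1, L7.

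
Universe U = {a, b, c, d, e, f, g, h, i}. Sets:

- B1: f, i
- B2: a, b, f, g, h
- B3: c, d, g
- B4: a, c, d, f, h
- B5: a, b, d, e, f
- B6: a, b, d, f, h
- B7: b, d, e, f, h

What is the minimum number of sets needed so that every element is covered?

B1, B2, B3, B5 together cover {a, b, c, d, e, f, g, h, i} — every element.
No 3 of the 7 sets cover everything (all 35 triples fall short), so 4 is minimum.

4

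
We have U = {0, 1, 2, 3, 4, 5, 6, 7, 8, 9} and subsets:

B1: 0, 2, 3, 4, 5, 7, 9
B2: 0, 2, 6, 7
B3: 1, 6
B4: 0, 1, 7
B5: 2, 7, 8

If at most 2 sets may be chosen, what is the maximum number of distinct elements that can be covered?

Choosing B1, B3 covers {0, 1, 2, 3, 4, 5, 6, 7, 9} — 9 elements.
No choice of 2 sets does better; here 8 is left uncovered.

9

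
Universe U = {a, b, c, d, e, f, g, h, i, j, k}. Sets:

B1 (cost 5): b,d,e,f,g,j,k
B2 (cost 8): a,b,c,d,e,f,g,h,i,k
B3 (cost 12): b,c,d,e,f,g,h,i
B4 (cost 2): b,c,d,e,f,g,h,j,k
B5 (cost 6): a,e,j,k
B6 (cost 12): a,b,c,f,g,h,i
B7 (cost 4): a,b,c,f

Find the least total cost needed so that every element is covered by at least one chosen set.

10

B2, B4 cover every element at cost 8 + 2 = 10.
Any cover uses at least 2 sets; among all covering selections none totals below 10.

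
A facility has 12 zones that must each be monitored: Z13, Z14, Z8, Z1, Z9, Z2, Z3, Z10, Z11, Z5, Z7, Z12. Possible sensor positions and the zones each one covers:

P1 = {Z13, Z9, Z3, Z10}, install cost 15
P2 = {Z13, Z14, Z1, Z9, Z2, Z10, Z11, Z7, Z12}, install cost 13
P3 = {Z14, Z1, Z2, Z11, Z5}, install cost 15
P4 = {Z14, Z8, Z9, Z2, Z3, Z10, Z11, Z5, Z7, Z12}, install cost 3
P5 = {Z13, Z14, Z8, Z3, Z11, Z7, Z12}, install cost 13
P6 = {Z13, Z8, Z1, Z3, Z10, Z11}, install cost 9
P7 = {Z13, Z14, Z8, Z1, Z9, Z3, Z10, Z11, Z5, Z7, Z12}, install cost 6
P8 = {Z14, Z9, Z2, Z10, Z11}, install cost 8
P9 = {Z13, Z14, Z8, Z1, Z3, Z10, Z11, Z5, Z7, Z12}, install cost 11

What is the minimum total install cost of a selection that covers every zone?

9

P4, P7 cover every zone at install cost 3 + 6 = 9.
Any cover uses at least 2 sensor positions; among all covering selections none totals below 9.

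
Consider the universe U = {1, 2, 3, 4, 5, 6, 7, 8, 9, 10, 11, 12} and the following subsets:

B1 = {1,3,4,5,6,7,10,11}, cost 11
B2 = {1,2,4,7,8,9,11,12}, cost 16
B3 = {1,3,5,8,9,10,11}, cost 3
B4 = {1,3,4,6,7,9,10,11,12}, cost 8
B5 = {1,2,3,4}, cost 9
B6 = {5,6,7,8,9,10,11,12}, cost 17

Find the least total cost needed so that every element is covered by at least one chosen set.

B3, B4, B5 cover every element at cost 3 + 8 + 9 = 20.
Any cover uses at least 2 sets; among all covering selections none totals below 20.

20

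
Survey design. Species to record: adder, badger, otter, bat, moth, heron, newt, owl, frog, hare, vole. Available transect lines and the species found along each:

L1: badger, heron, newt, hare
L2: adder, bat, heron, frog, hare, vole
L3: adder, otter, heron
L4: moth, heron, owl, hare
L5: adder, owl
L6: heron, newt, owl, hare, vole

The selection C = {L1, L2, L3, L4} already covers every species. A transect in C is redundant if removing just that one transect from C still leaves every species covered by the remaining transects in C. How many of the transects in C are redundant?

0

Drop L1: badger, newt uncovered — not redundant.
Drop L2: bat, frog, vole uncovered — not redundant.
Drop L3: otter uncovered — not redundant.
Drop L4: moth, owl uncovered — not redundant.
None of the transects in C is redundant.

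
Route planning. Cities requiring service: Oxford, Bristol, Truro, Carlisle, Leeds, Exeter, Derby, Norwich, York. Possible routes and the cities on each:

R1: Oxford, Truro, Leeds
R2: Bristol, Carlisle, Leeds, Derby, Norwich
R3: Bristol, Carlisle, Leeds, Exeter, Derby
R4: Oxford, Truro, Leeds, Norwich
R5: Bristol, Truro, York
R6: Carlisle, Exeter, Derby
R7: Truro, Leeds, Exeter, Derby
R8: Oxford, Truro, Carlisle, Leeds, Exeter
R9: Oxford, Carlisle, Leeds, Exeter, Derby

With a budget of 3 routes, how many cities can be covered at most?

Choosing R2, R5, R8 covers {Oxford, Bristol, Truro, Carlisle, Leeds, Exeter, Derby, Norwich, York} — 9 cities.
That is all 9 cities.

9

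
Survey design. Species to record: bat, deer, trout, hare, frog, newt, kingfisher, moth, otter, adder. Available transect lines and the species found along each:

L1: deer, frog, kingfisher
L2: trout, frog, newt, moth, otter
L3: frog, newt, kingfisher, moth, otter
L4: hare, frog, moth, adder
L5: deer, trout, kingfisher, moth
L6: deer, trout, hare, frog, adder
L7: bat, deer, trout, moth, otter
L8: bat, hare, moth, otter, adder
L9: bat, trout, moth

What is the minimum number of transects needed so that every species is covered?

3

L1, L2, L8 together cover {bat, deer, trout, hare, frog, newt, kingfisher, moth, otter, adder} — every species.
No 2 of the 9 transects cover everything (all 36 pairs fall short), so 3 is minimum.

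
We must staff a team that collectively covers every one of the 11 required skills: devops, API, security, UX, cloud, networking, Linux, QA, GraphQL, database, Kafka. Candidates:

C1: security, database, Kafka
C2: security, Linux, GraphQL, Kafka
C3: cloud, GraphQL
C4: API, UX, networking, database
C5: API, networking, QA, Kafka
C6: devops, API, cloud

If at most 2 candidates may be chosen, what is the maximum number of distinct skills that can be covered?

8

Choosing C2, C4 covers {API, security, UX, networking, Linux, GraphQL, database, Kafka} — 8 skills.
No choice of 2 candidates does better; here devops, cloud, QA are left uncovered.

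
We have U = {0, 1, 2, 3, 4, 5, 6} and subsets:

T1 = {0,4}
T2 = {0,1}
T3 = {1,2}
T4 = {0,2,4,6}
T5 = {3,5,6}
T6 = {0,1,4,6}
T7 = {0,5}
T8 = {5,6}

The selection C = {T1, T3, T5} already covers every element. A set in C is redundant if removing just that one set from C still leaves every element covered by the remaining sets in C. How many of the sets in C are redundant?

Drop T1: 0, 4 uncovered — not redundant.
Drop T3: 1, 2 uncovered — not redundant.
Drop T5: 3, 5, 6 uncovered — not redundant.
None of the sets in C is redundant.

0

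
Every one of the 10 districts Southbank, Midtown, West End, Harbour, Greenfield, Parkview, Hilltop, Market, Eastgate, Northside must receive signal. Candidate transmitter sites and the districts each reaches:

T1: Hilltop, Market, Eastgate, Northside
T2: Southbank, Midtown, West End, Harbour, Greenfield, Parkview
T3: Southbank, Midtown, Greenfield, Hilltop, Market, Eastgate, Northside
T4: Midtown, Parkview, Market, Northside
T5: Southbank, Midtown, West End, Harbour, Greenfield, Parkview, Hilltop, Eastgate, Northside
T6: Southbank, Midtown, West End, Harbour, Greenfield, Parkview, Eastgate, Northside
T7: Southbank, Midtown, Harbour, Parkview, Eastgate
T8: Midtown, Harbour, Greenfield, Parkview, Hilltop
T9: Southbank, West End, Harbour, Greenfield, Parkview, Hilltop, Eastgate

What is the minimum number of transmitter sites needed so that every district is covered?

2

T1, T2 together cover {Southbank, Midtown, West End, Harbour, Greenfield, Parkview, Hilltop, Market, Eastgate, Northside} — every district.
No single transmitter site contains all 10 districts, so 2 is optimal.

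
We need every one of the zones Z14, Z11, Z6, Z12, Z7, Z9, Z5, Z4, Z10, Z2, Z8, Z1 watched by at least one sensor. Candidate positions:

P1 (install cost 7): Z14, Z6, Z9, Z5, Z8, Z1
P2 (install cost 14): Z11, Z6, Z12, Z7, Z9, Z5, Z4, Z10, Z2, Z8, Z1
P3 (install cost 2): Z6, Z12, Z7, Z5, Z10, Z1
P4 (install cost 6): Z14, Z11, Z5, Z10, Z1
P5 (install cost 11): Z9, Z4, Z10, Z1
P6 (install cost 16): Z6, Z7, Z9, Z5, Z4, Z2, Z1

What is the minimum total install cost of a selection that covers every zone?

P2, P4 cover every zone at install cost 14 + 6 = 20.
Any cover uses at least 2 sensor positions; among all covering selections none totals below 20.

20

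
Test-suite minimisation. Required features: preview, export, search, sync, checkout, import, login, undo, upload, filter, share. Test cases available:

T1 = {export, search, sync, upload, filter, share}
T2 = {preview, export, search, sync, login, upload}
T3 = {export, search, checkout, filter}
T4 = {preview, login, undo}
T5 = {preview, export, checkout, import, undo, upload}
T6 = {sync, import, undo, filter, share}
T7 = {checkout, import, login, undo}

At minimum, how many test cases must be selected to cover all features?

T1, T2, T5 together cover {preview, export, search, sync, checkout, import, login, undo, upload, filter, share} — every feature.
No 2 of the 7 test cases cover everything (all 21 pairs fall short), so 3 is minimum.

3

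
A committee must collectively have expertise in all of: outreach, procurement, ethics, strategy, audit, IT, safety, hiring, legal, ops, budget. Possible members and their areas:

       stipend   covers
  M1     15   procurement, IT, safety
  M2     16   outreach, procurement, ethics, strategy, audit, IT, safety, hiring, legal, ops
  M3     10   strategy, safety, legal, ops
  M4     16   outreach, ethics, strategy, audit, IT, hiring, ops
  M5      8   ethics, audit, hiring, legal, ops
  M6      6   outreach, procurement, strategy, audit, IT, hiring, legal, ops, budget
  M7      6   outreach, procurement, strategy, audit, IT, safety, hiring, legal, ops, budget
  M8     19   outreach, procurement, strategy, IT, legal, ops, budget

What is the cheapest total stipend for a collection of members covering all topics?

14

M5, M7 cover every topic at stipend 8 + 6 = 14.
Any cover uses at least 2 members; among all covering selections none totals below 14.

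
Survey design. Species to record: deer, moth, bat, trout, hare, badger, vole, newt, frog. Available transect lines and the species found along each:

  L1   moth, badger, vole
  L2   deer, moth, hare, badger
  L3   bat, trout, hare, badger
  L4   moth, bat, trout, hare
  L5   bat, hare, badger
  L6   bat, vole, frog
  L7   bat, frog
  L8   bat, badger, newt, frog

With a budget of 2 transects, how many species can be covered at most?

Choosing L2, L6 covers {deer, moth, bat, hare, badger, vole, frog} — 7 species.
No choice of 2 transects does better; here trout, newt are left uncovered.

7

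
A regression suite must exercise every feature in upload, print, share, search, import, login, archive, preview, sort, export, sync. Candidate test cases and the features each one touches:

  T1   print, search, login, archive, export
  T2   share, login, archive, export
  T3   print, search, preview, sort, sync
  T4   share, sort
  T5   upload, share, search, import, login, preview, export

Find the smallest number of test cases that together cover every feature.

3

T1, T3, T5 together cover {upload, print, share, search, import, login, archive, preview, sort, export, sync} — every feature.
No 2 of the 5 test cases cover everything (all 10 pairs fall short), so 3 is minimum.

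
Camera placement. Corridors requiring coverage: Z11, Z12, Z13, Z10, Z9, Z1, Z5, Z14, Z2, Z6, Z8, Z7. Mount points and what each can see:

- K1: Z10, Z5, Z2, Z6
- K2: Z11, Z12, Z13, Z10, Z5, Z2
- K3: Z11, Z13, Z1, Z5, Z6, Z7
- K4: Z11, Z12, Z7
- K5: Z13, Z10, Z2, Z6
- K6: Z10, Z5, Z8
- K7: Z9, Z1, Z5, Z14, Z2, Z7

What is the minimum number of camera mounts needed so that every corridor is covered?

K1, K2, K6, K7 together cover {Z11, Z12, Z13, Z10, Z9, Z1, Z5, Z14, Z2, Z6, Z8, Z7} — every corridor.
No 3 of the 7 camera mounts cover everything (all 35 triples fall short), so 4 is minimum.

4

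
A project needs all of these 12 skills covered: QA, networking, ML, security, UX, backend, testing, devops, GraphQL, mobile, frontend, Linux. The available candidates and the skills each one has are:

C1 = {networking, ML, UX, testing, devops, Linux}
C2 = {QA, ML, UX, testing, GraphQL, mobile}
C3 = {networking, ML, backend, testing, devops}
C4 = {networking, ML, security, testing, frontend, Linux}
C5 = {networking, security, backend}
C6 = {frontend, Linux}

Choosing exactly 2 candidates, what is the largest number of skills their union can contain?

Choosing C2, C4 covers {QA, networking, ML, security, UX, testing, GraphQL, mobile, frontend, Linux} — 10 skills.
No choice of 2 candidates does better; here backend, devops are left uncovered.

10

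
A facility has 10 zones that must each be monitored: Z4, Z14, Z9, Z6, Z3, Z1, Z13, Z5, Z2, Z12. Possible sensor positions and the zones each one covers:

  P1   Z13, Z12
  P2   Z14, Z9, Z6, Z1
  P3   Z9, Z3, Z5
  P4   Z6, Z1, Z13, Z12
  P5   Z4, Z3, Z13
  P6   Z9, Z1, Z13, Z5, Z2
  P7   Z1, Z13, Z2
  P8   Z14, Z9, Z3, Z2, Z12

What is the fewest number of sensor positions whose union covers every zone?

4

P1, P2, P5, P6 together cover {Z4, Z14, Z9, Z6, Z3, Z1, Z13, Z5, Z2, Z12} — every zone.
No 3 of the 8 sensor positions cover everything (all 56 triples fall short), so 4 is minimum.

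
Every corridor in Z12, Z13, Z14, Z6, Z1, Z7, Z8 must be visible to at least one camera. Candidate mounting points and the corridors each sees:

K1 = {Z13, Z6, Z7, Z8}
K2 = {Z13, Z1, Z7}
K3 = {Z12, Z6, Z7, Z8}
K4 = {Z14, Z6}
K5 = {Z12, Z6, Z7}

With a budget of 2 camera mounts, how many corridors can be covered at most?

6

Choosing K2, K3 covers {Z12, Z13, Z6, Z1, Z7, Z8} — 6 corridors.
No choice of 2 camera mounts does better; here Z14 is left uncovered.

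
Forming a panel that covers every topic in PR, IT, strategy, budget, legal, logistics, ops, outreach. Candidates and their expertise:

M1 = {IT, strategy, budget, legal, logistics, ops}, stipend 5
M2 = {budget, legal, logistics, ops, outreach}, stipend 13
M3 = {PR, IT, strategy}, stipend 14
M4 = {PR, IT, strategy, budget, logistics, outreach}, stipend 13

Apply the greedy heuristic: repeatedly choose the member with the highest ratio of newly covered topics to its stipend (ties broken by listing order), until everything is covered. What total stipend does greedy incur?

18

Pick 1: M1 adds 6 new (IT, strategy, budget, legal, logistics, ops) at stipend 5 (ratio 6/5).
Pick 2: M4 adds 2 new (PR, outreach) at stipend 13 (ratio 2/13).
Greedy total stipend: 5 + 13 = 18.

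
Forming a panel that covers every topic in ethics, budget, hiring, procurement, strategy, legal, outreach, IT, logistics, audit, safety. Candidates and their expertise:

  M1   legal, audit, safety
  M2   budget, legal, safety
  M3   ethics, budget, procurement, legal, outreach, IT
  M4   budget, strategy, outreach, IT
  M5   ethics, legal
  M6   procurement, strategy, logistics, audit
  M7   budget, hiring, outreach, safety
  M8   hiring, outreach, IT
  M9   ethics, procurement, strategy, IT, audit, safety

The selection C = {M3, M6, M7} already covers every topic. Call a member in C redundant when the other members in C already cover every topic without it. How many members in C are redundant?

0

Drop M3: ethics, legal, IT uncovered — not redundant.
Drop M6: strategy, logistics, audit uncovered — not redundant.
Drop M7: hiring, safety uncovered — not redundant.
None of the members in C is redundant.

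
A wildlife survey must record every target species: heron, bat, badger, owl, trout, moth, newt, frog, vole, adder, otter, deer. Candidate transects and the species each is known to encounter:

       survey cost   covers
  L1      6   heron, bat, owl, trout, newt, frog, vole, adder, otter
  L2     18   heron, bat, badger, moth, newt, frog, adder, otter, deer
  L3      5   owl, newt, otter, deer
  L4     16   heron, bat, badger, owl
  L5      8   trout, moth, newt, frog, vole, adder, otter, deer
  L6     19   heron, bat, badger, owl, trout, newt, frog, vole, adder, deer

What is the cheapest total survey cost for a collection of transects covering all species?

24

L1, L2 cover every species at survey cost 6 + 18 = 24.
Any cover uses at least 2 transects; among all covering selections none totals below 24.
Greedy by coverage-per-survey cost would pick L1, L5, L4 for 30 — worse than the optimum 24.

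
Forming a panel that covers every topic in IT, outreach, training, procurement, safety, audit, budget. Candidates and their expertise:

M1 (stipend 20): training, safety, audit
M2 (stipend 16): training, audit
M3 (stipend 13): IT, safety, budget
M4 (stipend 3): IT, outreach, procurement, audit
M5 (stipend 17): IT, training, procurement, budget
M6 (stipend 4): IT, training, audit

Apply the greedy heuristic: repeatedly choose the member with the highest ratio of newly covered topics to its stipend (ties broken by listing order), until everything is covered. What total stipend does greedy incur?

Pick 1: M4 adds 4 new (IT, outreach, procurement, audit) at stipend 3 (ratio 4/3).
Pick 2: M6 adds 1 new (training) at stipend 4 (ratio 1/4).
Pick 3: M3 adds 2 new (safety, budget) at stipend 13 (ratio 2/13).
Greedy total stipend: 3 + 4 + 13 = 20.

20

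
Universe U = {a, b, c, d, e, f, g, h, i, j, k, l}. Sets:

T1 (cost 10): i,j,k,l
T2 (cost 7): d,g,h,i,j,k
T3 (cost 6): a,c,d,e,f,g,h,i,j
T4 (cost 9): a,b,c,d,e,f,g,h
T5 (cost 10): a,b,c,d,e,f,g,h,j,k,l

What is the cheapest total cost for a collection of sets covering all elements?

T3, T5 cover every element at cost 6 + 10 = 16.
Any cover uses at least 2 sets; among all covering selections none totals below 16.

16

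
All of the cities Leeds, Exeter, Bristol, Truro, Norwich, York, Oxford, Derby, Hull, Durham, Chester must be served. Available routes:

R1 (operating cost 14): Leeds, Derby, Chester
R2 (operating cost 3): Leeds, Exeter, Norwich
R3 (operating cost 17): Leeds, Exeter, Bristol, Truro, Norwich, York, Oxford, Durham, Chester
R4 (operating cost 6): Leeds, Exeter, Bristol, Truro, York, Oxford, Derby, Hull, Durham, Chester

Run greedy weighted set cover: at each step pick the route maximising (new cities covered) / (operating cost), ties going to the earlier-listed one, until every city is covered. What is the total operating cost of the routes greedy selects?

9

Pick 1: R4 adds 10 new (Leeds, Exeter, Bristol, Truro, York, Oxford, Derby, Hull, Durham, Chester) at operating cost 6 (ratio 10/6).
Pick 2: R2 adds 1 new (Norwich) at operating cost 3 (ratio 1/3).
Greedy total operating cost: 6 + 3 = 9.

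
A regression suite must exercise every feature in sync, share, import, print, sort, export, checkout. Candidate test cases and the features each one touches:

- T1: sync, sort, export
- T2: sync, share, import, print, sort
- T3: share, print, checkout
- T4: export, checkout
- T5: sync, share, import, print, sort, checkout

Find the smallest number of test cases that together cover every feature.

2

T1, T5 together cover {sync, share, import, print, sort, export, checkout} — every feature.
No single test case contains all 7 features, so 2 is optimal.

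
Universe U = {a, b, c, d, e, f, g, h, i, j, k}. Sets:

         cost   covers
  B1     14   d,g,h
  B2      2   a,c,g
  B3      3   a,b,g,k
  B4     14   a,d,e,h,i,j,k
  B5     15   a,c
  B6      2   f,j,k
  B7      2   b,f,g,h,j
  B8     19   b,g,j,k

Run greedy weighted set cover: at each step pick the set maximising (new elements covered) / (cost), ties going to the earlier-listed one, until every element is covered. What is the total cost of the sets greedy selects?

Pick 1: B7 adds 5 new (b, f, g, h, j) at cost 2 (ratio 5/2).
Pick 2: B2 adds 2 new (a, c) at cost 2 (ratio 2/2).
Pick 3: B6 adds 1 new (k) at cost 2 (ratio 1/2).
Pick 4: B4 adds 3 new (d, e, i) at cost 14 (ratio 3/14).
Greedy total cost: 2 + 2 + 2 + 14 = 20. (The true optimum is 18, so greedy overshoots here.)

20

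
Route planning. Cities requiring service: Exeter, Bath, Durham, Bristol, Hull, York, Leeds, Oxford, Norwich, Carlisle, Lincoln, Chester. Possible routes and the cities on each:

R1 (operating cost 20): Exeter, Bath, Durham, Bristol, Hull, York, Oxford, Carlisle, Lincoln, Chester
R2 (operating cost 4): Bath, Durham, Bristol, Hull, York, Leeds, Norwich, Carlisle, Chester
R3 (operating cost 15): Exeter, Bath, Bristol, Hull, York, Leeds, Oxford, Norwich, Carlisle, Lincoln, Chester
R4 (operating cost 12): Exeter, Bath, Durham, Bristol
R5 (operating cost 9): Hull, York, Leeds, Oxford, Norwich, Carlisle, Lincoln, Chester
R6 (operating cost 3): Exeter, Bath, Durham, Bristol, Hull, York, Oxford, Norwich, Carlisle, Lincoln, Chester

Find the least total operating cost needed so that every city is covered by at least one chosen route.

7

R2, R6 cover every city at operating cost 4 + 3 = 7.
Any cover uses at least 2 routes; among all covering selections none totals below 7.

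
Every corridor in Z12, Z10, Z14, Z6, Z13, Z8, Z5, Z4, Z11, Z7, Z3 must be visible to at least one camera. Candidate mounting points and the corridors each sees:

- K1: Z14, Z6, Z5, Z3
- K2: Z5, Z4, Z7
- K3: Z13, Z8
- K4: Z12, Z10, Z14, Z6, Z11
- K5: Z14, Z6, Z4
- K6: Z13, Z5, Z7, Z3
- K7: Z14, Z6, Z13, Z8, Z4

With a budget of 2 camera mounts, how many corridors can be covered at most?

9

Choosing K4, K6 covers {Z12, Z10, Z14, Z6, Z13, Z5, Z11, Z7, Z3} — 9 corridors.
No choice of 2 camera mounts does better; here Z8, Z4 are left uncovered.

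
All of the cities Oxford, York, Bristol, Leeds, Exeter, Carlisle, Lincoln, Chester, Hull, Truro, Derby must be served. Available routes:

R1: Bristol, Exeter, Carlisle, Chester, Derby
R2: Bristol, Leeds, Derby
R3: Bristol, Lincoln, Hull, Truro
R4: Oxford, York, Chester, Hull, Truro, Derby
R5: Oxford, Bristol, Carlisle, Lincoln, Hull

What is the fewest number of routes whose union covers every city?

R1, R2, R3, R4 together cover {Oxford, York, Bristol, Leeds, Exeter, Carlisle, Lincoln, Chester, Hull, Truro, Derby} — every city.
No 3 of the 5 routes cover everything (all 10 triples fall short), so 4 is minimum.

4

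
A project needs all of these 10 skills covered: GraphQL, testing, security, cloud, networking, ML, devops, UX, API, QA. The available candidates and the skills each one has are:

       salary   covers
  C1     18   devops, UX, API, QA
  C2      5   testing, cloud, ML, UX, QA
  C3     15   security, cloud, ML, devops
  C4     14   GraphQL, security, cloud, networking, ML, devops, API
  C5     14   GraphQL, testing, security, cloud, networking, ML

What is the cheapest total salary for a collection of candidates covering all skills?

C2, C4 cover every skill at salary 5 + 14 = 19.
Any cover uses at least 2 candidates; among all covering selections none totals below 19.

19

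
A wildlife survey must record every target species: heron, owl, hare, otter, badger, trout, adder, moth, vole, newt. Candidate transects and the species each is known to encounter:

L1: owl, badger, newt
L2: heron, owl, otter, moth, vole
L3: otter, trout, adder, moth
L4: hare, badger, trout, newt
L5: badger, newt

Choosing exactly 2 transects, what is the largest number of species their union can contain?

Choosing L2, L4 covers {heron, owl, hare, otter, badger, trout, moth, vole, newt} — 9 species.
No choice of 2 transects does better; here adder is left uncovered.

9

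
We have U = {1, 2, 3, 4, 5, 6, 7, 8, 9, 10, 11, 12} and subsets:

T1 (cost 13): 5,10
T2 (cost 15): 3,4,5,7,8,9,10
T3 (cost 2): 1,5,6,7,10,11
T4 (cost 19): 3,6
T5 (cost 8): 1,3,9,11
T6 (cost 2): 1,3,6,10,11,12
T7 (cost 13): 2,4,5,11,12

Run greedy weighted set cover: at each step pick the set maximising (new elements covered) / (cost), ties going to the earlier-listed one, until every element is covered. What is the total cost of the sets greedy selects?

Pick 1: T3 adds 6 new (1, 5, 6, 7, 10, 11) at cost 2 (ratio 6/2).
Pick 2: T6 adds 2 new (3, 12) at cost 2 (ratio 2/2).
Pick 3: T2 adds 3 new (4, 8, 9) at cost 15 (ratio 3/15).
Pick 4: T7 adds 1 new (2) at cost 13 (ratio 1/13).
Greedy total cost: 2 + 2 + 15 + 13 = 32. (The true optimum is 30, so greedy overshoots here.)

32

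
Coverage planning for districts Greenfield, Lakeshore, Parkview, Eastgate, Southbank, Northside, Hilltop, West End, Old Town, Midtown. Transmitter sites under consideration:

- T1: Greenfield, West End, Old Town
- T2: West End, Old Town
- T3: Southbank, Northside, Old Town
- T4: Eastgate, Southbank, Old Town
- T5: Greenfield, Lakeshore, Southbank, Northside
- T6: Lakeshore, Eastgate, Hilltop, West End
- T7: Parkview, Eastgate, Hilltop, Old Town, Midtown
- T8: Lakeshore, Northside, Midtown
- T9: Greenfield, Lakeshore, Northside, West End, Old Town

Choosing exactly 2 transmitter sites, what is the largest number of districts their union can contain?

9

Choosing T5, T7 covers {Greenfield, Lakeshore, Parkview, Eastgate, Southbank, Northside, Hilltop, Old Town, Midtown} — 9 districts.
No choice of 2 transmitter sites does better; here West End is left uncovered.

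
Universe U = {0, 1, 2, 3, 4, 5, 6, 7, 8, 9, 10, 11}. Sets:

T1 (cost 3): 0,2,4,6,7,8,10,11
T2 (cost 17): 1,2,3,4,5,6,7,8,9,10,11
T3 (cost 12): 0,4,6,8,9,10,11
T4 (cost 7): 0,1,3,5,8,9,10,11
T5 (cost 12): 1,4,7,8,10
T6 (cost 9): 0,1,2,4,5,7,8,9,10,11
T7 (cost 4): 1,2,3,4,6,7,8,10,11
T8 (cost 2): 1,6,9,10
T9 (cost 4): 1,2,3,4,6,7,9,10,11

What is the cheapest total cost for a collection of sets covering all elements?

10

T1, T4 cover every element at cost 3 + 7 = 10.
Any cover uses at least 2 sets; among all covering selections none totals below 10.
Greedy by coverage-per-cost would pick T1, T8, T4 for 12 — worse than the optimum 10.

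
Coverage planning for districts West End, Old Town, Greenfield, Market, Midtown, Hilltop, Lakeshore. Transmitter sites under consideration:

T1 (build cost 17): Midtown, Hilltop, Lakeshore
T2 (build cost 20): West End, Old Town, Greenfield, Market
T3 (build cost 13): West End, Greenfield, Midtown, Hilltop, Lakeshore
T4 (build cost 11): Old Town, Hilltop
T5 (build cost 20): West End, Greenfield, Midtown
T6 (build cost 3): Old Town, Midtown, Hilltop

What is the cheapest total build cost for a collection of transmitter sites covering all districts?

T2, T3 cover every district at build cost 20 + 13 = 33.
Any cover uses at least 2 transmitter sites; among all covering selections none totals below 33.

33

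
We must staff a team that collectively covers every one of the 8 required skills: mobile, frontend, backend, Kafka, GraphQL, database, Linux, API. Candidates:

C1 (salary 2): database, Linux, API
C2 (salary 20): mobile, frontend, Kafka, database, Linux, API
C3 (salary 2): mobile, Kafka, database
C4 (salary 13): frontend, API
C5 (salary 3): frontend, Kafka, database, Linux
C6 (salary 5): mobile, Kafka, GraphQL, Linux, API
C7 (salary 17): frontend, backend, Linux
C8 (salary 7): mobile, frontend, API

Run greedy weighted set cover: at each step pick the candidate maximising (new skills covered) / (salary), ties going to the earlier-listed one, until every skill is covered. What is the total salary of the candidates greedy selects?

29

Pick 1: C1 adds 3 new (database, Linux, API) at salary 2 (ratio 3/2).
Pick 2: C3 adds 2 new (mobile, Kafka) at salary 2 (ratio 2/2).
Pick 3: C5 adds 1 new (frontend) at salary 3 (ratio 1/3).
Pick 4: C6 adds 1 new (GraphQL) at salary 5 (ratio 1/5).
Pick 5: C7 adds 1 new (backend) at salary 17 (ratio 1/17).
Greedy total salary: 2 + 2 + 3 + 5 + 17 = 29. (The true optimum is 24, so greedy overshoots here.)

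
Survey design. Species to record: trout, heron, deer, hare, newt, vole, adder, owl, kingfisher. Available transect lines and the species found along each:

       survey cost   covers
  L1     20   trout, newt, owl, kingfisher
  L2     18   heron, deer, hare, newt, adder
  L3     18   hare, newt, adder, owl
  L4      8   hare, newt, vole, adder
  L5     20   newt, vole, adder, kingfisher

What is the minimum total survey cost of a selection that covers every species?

L1, L2, L4 cover every species at survey cost 20 + 18 + 8 = 46.
Any cover uses at least 3 transects; among all covering selections none totals below 46.

46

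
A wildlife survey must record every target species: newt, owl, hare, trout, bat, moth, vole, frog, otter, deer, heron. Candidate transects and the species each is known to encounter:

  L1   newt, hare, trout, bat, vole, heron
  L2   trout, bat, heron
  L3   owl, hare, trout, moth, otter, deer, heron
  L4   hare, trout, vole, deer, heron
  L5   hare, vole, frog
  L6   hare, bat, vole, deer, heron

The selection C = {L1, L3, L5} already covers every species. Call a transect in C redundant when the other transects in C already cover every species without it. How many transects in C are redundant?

Drop L1: newt, bat uncovered — not redundant.
Drop L3: owl, moth, otter, deer uncovered — not redundant.
Drop L5: frog uncovered — not redundant.
None of the transects in C is redundant.

0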